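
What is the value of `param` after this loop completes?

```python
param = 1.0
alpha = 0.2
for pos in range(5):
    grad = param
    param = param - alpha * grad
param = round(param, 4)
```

Gradient descent: w = 1.0 * (1 - 0.2)^5
`param` takes the values: 1.0 → 0.8 → 0.64 → 0.512 → 0.4096 → 0.32768 → 0.3277

Answer: 0.3277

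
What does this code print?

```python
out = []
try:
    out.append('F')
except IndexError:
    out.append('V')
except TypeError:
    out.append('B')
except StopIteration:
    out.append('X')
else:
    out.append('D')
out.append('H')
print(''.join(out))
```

Execution trace: 'F' (try body, no exception) → 'D' (else) → 'H' (after the try/except). Output: FDH

Answer: FDH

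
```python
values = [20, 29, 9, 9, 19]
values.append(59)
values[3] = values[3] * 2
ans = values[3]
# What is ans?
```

Trace:
`values = [20, 29, 9, 9, 19]` → values = [20, 29, 9, 9, 19]
`values.append(59)` → values = [20, 29, 9, 9, 19, 59]
`values[3] = values[3] * 2` → values = [20, 29, 9, 18, 19, 59]
`ans = values[3]` → ans = 18
So ans = 18

Answer: 18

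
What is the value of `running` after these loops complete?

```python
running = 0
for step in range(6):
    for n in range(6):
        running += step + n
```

Sum of all step+n for step,n in 6x6
`running` takes the values: 0 → 1 → 3 → 6 → 10 → 15 → 16 → 18 → 21 → 25 → 30 → 36 → 38 → 41 → 45 → 50 → 56 → 63 → 66 → 70 → 75 → 81 → 88 → 96 → 100 → 105 → 111 → 118 → 126 → 135 → 140 → 146 → 153 → 161 → 170 → 180

Answer: 180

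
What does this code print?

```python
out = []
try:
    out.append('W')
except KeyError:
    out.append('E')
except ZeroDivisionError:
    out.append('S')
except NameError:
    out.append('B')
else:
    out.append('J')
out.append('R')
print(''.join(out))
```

Execution trace: 'W' (try body, no exception) → 'J' (else) → 'R' (after the try/except). Output: WJR

Answer: WJR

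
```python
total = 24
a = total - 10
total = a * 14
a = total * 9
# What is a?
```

Trace:
`total = 24` → total = 24
`a = total - 10` → a = 14
`total = a * 14` → total = 196
`a = total * 9` → a = 1764
So a = 1764

Answer: 1764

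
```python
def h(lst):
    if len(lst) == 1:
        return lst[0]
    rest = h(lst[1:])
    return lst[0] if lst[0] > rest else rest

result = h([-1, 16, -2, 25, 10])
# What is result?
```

Recursive max over [-1, 16, -2, 25, 10] = 25

Answer: 25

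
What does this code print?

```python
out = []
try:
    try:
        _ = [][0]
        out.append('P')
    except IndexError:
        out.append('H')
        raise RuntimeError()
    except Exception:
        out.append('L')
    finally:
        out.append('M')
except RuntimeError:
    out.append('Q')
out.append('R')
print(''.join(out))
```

Execution trace: 'H' (except IndexError) → 'M' (finally) → 'Q' (outer except RuntimeError) → 'R' (after the try/except). Output: HMQR

Answer: HMQR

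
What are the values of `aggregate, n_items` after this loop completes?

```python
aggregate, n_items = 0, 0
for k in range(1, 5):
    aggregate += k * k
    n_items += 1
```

Sum of squares and count
`aggregate, n_items` takes the values: (0, 0) → (1, 0) → (1, 1) → (5, 1) → (5, 2) → (14, 2) → (14, 3) → (30, 3) → (30, 4)

Answer: 30, 4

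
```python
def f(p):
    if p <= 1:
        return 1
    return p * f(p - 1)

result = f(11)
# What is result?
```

f(11) = 11 * 10 * 9 * 8 * 7 * 6 * 5 * 4 * 3 * 2 * 1 = 39916800

Answer: 39916800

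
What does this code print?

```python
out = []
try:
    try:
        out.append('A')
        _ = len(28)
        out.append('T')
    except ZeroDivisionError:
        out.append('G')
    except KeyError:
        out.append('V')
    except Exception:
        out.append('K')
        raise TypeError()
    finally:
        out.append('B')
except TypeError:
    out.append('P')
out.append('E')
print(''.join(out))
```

Execution trace: 'A' (inner try body) → 'K' (inner except Exception) → 'B' (inner finally) → 'P' (outer except TypeError) → 'E' (after the try/except). Output: AKBPE

Answer: AKBPE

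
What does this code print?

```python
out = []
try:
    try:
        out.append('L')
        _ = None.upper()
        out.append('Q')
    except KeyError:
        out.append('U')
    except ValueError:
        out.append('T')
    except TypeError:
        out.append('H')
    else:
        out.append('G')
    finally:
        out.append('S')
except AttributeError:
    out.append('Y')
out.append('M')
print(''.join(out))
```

Execution trace: 'L' (try body) → 'S' (finally) → 'Y' (outer except AttributeError) → 'M' (after the try/except). Output: LSYM

Answer: LSYM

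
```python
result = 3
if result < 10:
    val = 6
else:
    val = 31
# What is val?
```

Trace:
`result = 3` → result = 3
`if result < 10: ...` → result < 10 is True → val = 6
So val = 6

Answer: 6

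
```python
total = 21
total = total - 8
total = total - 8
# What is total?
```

Trace:
`total = 21` → total = 21
`total = total - 8` → total = 13
`total = total - 8` → total = 5
So total = 5

Answer: 5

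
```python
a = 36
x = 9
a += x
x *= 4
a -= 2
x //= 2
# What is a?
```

Trace:
`a = 36` → a = 36
`x = 9` → x = 9
`a += x` → a = 45
`x *= 4` → x = 36
`a -= 2` → a = 43
`x //= 2` → x = 18
So a = 43

Answer: 43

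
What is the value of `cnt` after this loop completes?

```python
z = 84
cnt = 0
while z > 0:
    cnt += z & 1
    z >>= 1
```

Count set bits in 84 (binary: 0b1010100)
`cnt` takes the values: 0 → 1 → 2 → 3

Answer: 3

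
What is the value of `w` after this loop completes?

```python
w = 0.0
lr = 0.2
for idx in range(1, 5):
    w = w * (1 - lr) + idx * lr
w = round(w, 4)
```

Moving average with lr=0.2
`w` takes the values: 0.0 → 0.2 → 0.56 → 1.048 → 1.6384

Answer: 1.6384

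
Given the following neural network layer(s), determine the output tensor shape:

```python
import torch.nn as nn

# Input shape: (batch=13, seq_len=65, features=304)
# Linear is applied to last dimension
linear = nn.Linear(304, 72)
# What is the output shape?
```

Input: (13, 65, 304) -> Output: (13, 65, 72)

Answer: (13, 65, 72)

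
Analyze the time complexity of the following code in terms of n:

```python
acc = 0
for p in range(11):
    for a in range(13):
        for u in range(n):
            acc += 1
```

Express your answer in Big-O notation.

Each loop level contributes: 1 × 1 × n. Multiplying the contributions gives O(n).

Answer: O(n)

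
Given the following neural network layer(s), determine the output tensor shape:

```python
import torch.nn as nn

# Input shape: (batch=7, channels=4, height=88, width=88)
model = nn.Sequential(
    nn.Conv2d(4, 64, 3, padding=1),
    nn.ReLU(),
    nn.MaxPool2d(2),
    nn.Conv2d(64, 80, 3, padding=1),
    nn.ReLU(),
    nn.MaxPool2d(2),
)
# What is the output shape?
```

Input: (7, 4, 88, 88) -> after first Conv2d: (7, 64, 88, 88) -> after first MaxPool2d: (7, 64, 44, 44) -> after second Conv2d: (7, 80, 44, 44) -> Output: (7, 80, 22, 22)

Answer: (7, 80, 22, 22)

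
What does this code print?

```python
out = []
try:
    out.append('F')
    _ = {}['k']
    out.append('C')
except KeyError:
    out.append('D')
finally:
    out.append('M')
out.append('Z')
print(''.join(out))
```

Execution trace: 'F' (try body) → 'D' (except KeyError) → 'M' (finally) → 'Z' (after the try/except). Output: FDMZ

Answer: FDMZ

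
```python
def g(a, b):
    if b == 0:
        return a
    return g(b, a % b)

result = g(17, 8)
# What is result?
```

g(17, 8) -> g(8, 1) -> g(1, 0) -> 1

Answer: 1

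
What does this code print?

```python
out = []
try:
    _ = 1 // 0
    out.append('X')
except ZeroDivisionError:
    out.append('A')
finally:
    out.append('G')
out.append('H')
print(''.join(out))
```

Execution trace: 'A' (except ZeroDivisionError) → 'G' (finally) → 'H' (after the try/except). Output: AGH

Answer: AGH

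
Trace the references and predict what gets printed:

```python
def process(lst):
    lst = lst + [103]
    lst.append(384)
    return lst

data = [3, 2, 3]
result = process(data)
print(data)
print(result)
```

Key concept: rebinding parameter vs mutation.
Step by step:
`data = [3, 2, 3]` → data = [3, 2, 3]
`result = process(data)` → result = [3, 2, 3, 103, 384]
`print(data)` → prints [3, 2, 3]
`print(result)` → prints [3, 2, 3, 103, 384]

Answer:
[3, 2, 3]
[3, 2, 3, 103, 384]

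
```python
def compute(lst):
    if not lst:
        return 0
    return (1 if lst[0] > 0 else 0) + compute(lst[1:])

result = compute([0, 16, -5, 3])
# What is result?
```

Count of positive elements in [0, 16, -5, 3] = 2

Answer: 2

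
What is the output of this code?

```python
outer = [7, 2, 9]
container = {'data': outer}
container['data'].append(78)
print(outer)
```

Key concept: dict holds reference to list.
Step by step:
`outer = [7, 2, 9]` → outer = [7, 2, 9]
`container = {'data': outer}` → container = {'data': [7, 2, 9]}
`container['data'].append(78)` → outer = [7, 2, 9, 78]; container = {'data': [7, 2, 9, 78]}
`print(outer)` → prints [7, 2, 9, 78]

Answer: [7, 2, 9, 78]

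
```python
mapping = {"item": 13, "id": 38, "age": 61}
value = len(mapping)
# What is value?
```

Trace:
`mapping = {"item": 13, "id": 38, "age": 61}` → mapping = {'item': 13, 'id': 38, 'age': 61}
`value = len(mapping)` → value = 3
So value = 3

Answer: 3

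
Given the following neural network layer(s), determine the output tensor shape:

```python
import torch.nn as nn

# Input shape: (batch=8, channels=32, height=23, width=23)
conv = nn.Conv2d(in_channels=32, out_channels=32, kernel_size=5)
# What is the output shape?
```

Input: (8, 32, 23, 23) -> Output: (8, 32, 19, 19)

Answer: (8, 32, 19, 19)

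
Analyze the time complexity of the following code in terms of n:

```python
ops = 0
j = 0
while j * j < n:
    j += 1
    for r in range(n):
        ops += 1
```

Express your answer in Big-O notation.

Each loop level contributes: √n × n. Multiplying the contributions gives O(n√n).

Answer: O(n√n)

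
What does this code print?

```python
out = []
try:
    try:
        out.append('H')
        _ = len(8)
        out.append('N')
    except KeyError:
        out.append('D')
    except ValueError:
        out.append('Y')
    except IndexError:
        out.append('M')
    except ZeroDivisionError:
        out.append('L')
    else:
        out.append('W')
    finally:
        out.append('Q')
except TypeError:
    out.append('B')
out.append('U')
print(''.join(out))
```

Execution trace: 'H' (try body) → 'Q' (finally) → 'B' (outer except TypeError) → 'U' (after the try/except). Output: HQBU

Answer: HQBU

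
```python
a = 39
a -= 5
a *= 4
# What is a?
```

Trace:
`a = 39` → a = 39
`a -= 5` → a = 34
`a *= 4` → a = 136
So a = 136

Answer: 136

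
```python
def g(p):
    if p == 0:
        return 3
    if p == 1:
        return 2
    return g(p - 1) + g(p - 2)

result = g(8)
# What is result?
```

Build up from base cases: g(0)=3, g(1)=2, g(2)=5, g(3)=7, g(4)=12, g(5)=19, g(6)=31, ..., g(8)=81

Answer: 81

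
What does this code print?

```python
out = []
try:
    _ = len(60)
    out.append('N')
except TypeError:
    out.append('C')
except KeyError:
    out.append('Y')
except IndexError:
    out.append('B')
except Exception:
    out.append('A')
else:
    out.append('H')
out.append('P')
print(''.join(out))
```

Execution trace: 'C' (except TypeError) → 'P' (after the try/except). Output: CP

Answer: CP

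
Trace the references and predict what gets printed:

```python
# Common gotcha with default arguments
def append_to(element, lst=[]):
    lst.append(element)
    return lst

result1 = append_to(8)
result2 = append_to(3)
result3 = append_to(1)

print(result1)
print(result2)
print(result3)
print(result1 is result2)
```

Key concept: mutable default argument gotcha.
Step by step:
`result1 = append_to(8)` → result1 = [8]
`result2 = append_to(3)` → result1 = [8, 3] (same object as result2); result2 = [8, 3] (same object as result1)
`result3 = append_to(1)` → result1 = [8, 3, 1] (same object as result2, result3); result2 = [8, 3, 1] (same object as result1, result3); result3 = [8, 3, 1] (same object as result1, result2)
`print(result1)` → prints [8, 3, 1]
`print(result2)` → prints [8, 3, 1]
`print(result3)` → prints [8, 3, 1]
`print(result1 is result2)` → prints True

Answer:
[8, 3, 1]
[8, 3, 1]
[8, 3, 1]
True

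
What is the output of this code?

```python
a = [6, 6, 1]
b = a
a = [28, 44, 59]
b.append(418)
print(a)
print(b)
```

Key concept: rebinding vs mutation: a is rebound to a new list, b still points at the original.
Step by step:
`a = [6, 6, 1]` → a = [6, 6, 1]
`b = a` → b = [6, 6, 1] (same object as a)
`a = [28, 44, 59]` → a = [28, 44, 59]
`b.append(418)` → b = [6, 6, 1, 418]
`print(a)` → prints [28, 44, 59]
`print(b)` → prints [6, 6, 1, 418]

Answer:
[28, 44, 59]
[6, 6, 1, 418]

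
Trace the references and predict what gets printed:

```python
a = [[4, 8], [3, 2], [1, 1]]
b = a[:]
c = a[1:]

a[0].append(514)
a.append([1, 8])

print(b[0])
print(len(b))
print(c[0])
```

Key concept: slice with nested mutation.
Step by step:
`a = [[4, 8], [3, 2], [1, 1]]` → a = [[4, 8], [3, 2], [1, 1]]
`b = a[:]` → b = [[4, 8], [3, 2], [1, 1]]
`c = a[1:]` → c = [[3, 2], [1, 1]]
`a[0].append(514)` → a = [[4, 8, 514], [3, 2], [1, 1]]; b = [[4, 8, 514], [3, 2], [1, 1]]
`a.append([1, 8])` → a = [[4, 8, 514], [3, 2], [1, 1], [1, 8]]
`print(b[0])` → prints [4, 8, 514]
`print(len(b))` → prints 3
`print(c[0])` → prints [3, 2]

Answer:
[4, 8, 514]
3
[3, 2]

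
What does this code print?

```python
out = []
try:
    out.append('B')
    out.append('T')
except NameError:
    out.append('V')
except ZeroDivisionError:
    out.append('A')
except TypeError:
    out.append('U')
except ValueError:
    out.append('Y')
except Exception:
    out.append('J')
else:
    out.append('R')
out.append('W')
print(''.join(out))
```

Execution trace: 'B' (try body) → 'T' (try body, no exception) → 'R' (else) → 'W' (after the try/except). Output: BTRW

Answer: BTRW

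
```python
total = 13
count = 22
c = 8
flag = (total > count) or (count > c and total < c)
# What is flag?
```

Trace:
`total = 13` → total = 13
`count = 22` → count = 22
`c = 8` → c = 8
`flag = (total > count) or (count > c and total < c)` → flag = False
So flag = False

Answer: False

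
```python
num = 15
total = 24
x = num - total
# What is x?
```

Trace:
`num = 15` → num = 15
`total = 24` → total = 24
`x = num - total` → x = -9
So x = -9

Answer: -9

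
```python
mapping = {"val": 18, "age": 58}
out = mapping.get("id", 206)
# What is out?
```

Trace:
`mapping = {"val": 18, "age": 58}` → mapping = {'val': 18, 'age': 58}
`out = mapping.get("id", 206)` → out = 206
So out = 206

Answer: 206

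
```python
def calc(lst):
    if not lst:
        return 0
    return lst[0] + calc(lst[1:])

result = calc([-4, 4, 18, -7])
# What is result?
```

(-4) + 4 + 18 + (-7) + 0 = 11

Answer: 11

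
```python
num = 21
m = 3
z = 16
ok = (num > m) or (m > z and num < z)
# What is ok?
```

Trace:
`num = 21` → num = 21
`m = 3` → m = 3
`z = 16` → z = 16
`ok = (num > m) or (m > z and num < z)` → ok = True
So ok = True

Answer: True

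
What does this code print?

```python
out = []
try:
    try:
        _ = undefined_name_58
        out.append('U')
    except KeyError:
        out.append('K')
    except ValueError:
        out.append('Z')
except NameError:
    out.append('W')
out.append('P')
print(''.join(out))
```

Execution trace: 'W' (outer except NameError) → 'P' (after the try/except). Output: WP

Answer: WP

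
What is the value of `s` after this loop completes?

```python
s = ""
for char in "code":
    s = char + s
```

Reverse 'code'
`s` takes the values: "" → "c" → "oc" → "doc" → "edoc"

Answer: "edoc"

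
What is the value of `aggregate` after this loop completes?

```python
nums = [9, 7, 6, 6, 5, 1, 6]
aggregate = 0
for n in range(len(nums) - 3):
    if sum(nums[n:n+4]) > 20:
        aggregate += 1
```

Count windows with sum > 20
`aggregate` takes the values: 0 → 1 → 2

Answer: 2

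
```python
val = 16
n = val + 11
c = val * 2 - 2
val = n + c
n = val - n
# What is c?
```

Trace:
`val = 16` → val = 16
`n = val + 11` → n = 27
`c = val * 2 - 2` → c = 30
`val = n + c` → val = 57
`n = val - n` → n = 30
So c = 30

Answer: 30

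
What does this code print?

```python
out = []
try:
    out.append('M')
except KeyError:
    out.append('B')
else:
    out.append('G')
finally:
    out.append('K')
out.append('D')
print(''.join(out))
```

Execution trace: 'M' (try body, no exception) → 'G' (else) → 'K' (finally) → 'D' (after the try/except). Output: MGKD

Answer: MGKD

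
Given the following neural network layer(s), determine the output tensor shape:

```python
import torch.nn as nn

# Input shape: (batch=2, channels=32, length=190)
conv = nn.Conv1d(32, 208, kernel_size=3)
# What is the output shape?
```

Input: (2, 32, 190) -> Output: (2, 208, 188)

Answer: (2, 208, 188)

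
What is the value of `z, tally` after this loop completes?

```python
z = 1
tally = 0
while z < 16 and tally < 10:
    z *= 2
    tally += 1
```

Double until >= 16 or 10 iterations
`z, tally` takes the values: (1, 0) → (2, 0) → (2, 1) → (4, 1) → (4, 2) → (8, 2) → (8, 3) → (16, 3) → (16, 4)

Answer: 16, 4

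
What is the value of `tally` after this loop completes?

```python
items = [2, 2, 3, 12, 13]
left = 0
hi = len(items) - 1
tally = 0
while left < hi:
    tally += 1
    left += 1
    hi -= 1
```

Iterations until pointers meet (list length 5)
`tally` takes the values: 0 → 1 → 2

Answer: 2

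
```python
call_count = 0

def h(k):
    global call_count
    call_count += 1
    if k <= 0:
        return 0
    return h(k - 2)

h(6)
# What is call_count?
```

Linear recursion stepping by 2: 4 calls from k=6 down to ≤0.

Answer: 4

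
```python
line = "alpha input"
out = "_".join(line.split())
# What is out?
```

Trace:
`line = "alpha input"` → line = 'alpha input'
`out = "_".join(line.split())` → out = 'alpha_input'
So out = 'alpha_input'

Answer: 'alpha_input'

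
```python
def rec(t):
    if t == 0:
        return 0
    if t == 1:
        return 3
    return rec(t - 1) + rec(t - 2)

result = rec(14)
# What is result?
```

Build up from base cases: rec(0)=0, rec(1)=3, rec(2)=3, rec(3)=6, rec(4)=9, rec(5)=15, rec(6)=24, ..., rec(14)=1131

Answer: 1131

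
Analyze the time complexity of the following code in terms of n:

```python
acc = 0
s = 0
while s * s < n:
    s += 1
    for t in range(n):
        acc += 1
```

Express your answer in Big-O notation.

Each loop level contributes: √n × n. Multiplying the contributions gives O(n√n).

Answer: O(n√n)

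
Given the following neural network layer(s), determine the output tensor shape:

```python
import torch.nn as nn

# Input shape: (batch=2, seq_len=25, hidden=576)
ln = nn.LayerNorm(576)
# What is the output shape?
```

Input: (2, 25, 576) -> Output: (2, 25, 576)

Answer: (2, 25, 576)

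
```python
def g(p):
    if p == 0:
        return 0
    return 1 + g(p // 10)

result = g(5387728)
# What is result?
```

Count of digits of 5387728: 7

Answer: 7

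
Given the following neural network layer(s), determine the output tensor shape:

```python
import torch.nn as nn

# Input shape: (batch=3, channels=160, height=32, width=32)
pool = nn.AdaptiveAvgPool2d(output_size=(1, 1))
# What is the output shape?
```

Input: (3, 160, 32, 32) -> Output: (3, 160, 1, 1)

Answer: (3, 160, 1, 1)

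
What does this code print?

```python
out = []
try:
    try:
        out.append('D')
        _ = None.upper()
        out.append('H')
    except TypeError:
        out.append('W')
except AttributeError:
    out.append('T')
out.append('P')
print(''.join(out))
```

Execution trace: 'D' (try body) → 'T' (outer except AttributeError) → 'P' (after the try/except). Output: DTP

Answer: DTP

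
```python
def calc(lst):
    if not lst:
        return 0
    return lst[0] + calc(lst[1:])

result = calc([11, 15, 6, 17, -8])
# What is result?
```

11 + 15 + 6 + 17 + (-8) + 0 = 41

Answer: 41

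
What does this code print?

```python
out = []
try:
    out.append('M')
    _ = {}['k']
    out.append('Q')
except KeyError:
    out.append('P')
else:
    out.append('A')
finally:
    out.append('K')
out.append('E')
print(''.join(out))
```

Execution trace: 'M' (try body) → 'P' (except KeyError) → 'K' (finally) → 'E' (after the try/except). Output: MPKE

Answer: MPKE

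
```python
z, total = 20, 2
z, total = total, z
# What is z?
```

Trace:
`z, total = 20, 2` → z = 20; total = 2
`z, total = total, z` → z = 2; total = 20
So z = 2

Answer: 2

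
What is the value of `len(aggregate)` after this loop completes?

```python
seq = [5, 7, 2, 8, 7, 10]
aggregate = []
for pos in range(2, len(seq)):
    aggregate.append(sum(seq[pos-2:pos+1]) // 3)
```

Number of 3-element averages
`aggregate` takes the values: [] → [4] → [4, 5] → [4, 5, 5] → [4, 5, 5, 8]
So `len(aggregate)` = 4

Answer: 4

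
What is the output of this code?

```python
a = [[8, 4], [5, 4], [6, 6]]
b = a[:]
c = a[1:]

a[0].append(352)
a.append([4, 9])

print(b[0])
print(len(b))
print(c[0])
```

Key concept: slice with nested mutation.
Step by step:
`a = [[8, 4], [5, 4], [6, 6]]` → a = [[8, 4], [5, 4], [6, 6]]
`b = a[:]` → b = [[8, 4], [5, 4], [6, 6]]
`c = a[1:]` → c = [[5, 4], [6, 6]]
`a[0].append(352)` → a = [[8, 4, 352], [5, 4], [6, 6]]; b = [[8, 4, 352], [5, 4], [6, 6]]
`a.append([4, 9])` → a = [[8, 4, 352], [5, 4], [6, 6], [4, 9]]
`print(b[0])` → prints [8, 4, 352]
`print(len(b))` → prints 3
`print(c[0])` → prints [5, 4]

Answer:
[8, 4, 352]
3
[5, 4]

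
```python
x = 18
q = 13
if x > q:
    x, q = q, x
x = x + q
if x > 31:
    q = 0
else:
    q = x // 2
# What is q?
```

Trace:
`x = 18` → x = 18
`q = 13` → q = 13
`if x > q: ...` → x > q is True → x = 13; q = 18
`x = x + q` → x = 31
`if x > 31: ...` → x > 31 is False, take else branch → q = 15
So q = 15

Answer: 15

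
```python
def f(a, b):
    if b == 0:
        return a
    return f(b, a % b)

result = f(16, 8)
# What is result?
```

f(16, 8) -> f(8, 0) -> 8

Answer: 8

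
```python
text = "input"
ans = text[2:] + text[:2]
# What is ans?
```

Trace:
`text = "input"` → text = 'input'
`ans = text[2:] + text[:2]` → ans = 'putin'
So ans = 'putin'

Answer: 'putin'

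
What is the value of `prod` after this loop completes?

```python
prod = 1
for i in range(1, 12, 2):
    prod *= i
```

Product of 1, 3, 5, ... up to 11
`prod` takes the values: 1 → 3 → 15 → 105 → 945 → 10395

Answer: 10395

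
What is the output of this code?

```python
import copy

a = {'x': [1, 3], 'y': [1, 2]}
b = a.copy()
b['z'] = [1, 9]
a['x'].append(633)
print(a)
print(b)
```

Key concept: shallow copy of dict with mutable values.
Step by step:
`a = {'x': [1, 3], 'y': [1, 2]}` → a = {'x': [1, 3], 'y': [1, 2]}
`b = a.copy()` → b = {'x': [1, 3], 'y': [1, 2]}
`b['z'] = [1, 9]` → b = {'x': [1, 3], 'y': [1, 2], 'z': [1, 9]}
`a['x'].append(633)` → a = {'x': [1, 3, 633], 'y': [1, 2]}; b = {'x': [1, 3, 633], 'y': [1, 2], 'z': [1, 9]}
`print(a)` → prints {'x': [1, 3, 633], 'y': [1, 2]}
`print(b)` → prints {'x': [1, 3, 633], 'y': [1, 2], 'z': [1, 9]}

Answer:
{'x': [1, 3, 633], 'y': [1, 2]}
{'x': [1, 3, 633], 'y': [1, 2], 'z': [1, 9]}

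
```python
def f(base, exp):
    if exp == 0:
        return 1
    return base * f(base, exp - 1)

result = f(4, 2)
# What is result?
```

f(4, 2) = 4 * 4 = 16

Answer: 16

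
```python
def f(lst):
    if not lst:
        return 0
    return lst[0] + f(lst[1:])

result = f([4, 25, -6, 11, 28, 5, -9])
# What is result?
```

4 + 25 + (-6) + 11 + 28 + 5 + (-9) + 0 = 58

Answer: 58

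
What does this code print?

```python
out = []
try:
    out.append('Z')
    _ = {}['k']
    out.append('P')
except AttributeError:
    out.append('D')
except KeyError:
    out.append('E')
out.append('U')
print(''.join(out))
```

Execution trace: 'Z' (try body) → 'E' (except KeyError) → 'U' (after the try/except). Output: ZEU

Answer: ZEU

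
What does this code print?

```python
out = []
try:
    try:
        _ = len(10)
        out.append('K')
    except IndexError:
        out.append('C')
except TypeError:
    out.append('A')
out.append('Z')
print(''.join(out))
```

Execution trace: 'A' (outer except TypeError) → 'Z' (after the try/except). Output: AZ

Answer: AZ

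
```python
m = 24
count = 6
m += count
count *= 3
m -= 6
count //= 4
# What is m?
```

Trace:
`m = 24` → m = 24
`count = 6` → count = 6
`m += count` → m = 30
`count *= 3` → count = 18
`m -= 6` → m = 24
`count //= 4` → count = 4
So m = 24

Answer: 24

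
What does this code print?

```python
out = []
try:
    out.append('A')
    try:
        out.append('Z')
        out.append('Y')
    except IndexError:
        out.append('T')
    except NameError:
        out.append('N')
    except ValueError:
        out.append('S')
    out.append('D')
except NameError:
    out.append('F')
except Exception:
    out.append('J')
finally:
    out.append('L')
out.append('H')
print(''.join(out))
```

Execution trace: 'A' (try body) → 'Z' (inner try body) → 'Y' (inner try body, no exception) → 'D' (try body, no exception) → 'L' (finally) → 'H' (after the try/except). Output: AZYDLH

Answer: AZYDLH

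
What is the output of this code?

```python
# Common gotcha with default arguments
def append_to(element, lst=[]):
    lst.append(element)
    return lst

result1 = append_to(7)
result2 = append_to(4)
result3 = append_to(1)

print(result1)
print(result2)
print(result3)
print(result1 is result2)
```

Key concept: mutable default argument gotcha.
Step by step:
`result1 = append_to(7)` → result1 = [7]
`result2 = append_to(4)` → result1 = [7, 4] (same object as result2); result2 = [7, 4] (same object as result1)
`result3 = append_to(1)` → result1 = [7, 4, 1] (same object as result2, result3); result2 = [7, 4, 1] (same object as result1, result3); result3 = [7, 4, 1] (same object as result1, result2)
`print(result1)` → prints [7, 4, 1]
`print(result2)` → prints [7, 4, 1]
`print(result3)` → prints [7, 4, 1]
`print(result1 is result2)` → prints True

Answer:
[7, 4, 1]
[7, 4, 1]
[7, 4, 1]
True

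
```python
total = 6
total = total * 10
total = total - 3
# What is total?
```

Trace:
`total = 6` → total = 6
`total = total * 10` → total = 60
`total = total - 3` → total = 57
So total = 57

Answer: 57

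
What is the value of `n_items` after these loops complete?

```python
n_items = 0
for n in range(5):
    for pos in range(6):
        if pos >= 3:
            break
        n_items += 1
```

Inner breaks at 3, outer runs 5 times
`n_items` takes the values: 0 → 1 → 2 → 3 → 4 → 5 → 6 → 7 → 8 → 9 → 10 → 11 → 12 → 13 → 14 → 15

Answer: 15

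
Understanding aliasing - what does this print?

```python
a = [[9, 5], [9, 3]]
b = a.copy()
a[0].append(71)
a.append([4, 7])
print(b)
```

Key concept: shallow copy with nested lists.
Step by step:
`a = [[9, 5], [9, 3]]` → a = [[9, 5], [9, 3]]
`b = a.copy()` → b = [[9, 5], [9, 3]]
`a[0].append(71)` → a = [[9, 5, 71], [9, 3]]; b = [[9, 5, 71], [9, 3]]
`a.append([4, 7])` → a = [[9, 5, 71], [9, 3], [4, 7]]
`print(b)` → prints [[9, 5, 71], [9, 3]]

Answer: [[9, 5, 71], [9, 3]]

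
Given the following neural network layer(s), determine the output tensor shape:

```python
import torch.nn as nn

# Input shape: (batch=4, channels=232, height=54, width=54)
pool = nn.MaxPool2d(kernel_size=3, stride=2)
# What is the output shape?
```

Input: (4, 232, 54, 54) -> Output: (4, 232, 26, 26)

Answer: (4, 232, 26, 26)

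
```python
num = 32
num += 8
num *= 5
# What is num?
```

Trace:
`num = 32` → num = 32
`num += 8` → num = 40
`num *= 5` → num = 200
So num = 200

Answer: 200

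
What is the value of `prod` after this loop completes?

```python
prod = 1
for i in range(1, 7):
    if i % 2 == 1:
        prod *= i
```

Product of odd numbers 1 to 6
`prod` takes the values: 1 → 3 → 15

Answer: 15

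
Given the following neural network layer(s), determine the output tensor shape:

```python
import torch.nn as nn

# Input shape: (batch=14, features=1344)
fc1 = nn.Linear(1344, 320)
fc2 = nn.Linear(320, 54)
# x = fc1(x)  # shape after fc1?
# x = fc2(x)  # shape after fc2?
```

Input: (14, 1344) -> after fc1: (14, 320) -> Output: (14, 54)

Answer: (14, 54)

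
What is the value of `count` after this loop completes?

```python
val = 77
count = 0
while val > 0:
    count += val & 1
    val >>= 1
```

Count set bits in 77 (binary: 0b1001101)
`count` takes the values: 0 → 1 → 2 → 3 → 4

Answer: 4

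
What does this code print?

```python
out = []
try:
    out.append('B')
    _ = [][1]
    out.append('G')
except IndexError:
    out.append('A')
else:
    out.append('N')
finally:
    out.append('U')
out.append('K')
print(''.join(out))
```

Execution trace: 'B' (try body) → 'A' (except IndexError) → 'U' (finally) → 'K' (after the try/except). Output: BAUK

Answer: BAUK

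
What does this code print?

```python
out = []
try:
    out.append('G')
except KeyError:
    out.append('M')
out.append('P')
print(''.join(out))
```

Execution trace: 'G' (try body, no exception) → 'P' (after the try/except). Output: GP

Answer: GP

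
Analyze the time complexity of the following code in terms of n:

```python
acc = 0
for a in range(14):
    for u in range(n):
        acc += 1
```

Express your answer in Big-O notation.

Each loop level contributes: 1 × n. Multiplying the contributions gives O(n).

Answer: O(n)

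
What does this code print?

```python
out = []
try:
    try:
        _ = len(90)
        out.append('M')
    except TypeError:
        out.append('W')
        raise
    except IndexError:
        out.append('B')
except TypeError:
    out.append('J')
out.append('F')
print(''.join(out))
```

Execution trace: 'W' (inner except TypeError) → 'J' (outer except TypeError) → 'F' (after the try/except). Output: WJF

Answer: WJF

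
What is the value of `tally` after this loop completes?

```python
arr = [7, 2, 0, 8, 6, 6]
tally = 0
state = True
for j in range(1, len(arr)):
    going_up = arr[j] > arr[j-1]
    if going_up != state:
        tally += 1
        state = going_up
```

Count direction changes in [7, 2, 0, 8, 6, 6]
`tally` takes the values: 0 → 1 → 2 → 3

Answer: 3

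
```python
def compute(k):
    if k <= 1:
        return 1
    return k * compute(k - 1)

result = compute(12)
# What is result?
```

compute(12) = 12 * 11 * 10 * 9 * 8 * 7 * 6 * 5 * 4 * 3 * 2 * 1 = 479001600

Answer: 479001600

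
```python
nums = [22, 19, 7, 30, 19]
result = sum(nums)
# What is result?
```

Trace:
`nums = [22, 19, 7, 30, 19]` → nums = [22, 19, 7, 30, 19]
`result = sum(nums)` → result = 97
So result = 97

Answer: 97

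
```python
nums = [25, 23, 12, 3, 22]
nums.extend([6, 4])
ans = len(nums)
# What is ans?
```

Trace:
`nums = [25, 23, 12, 3, 22]` → nums = [25, 23, 12, 3, 22]
`nums.extend([6, 4])` → nums = [25, 23, 12, 3, 22, 6, 4]
`ans = len(nums)` → ans = 7
So ans = 7

Answer: 7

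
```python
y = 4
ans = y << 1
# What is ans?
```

Trace:
`y = 4` → y = 4
`ans = y << 1` → ans = 8
So ans = 8

Answer: 8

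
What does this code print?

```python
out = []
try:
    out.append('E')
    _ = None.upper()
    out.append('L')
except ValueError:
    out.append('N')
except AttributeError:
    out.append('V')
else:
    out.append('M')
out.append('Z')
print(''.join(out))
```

Execution trace: 'E' (try body) → 'V' (except AttributeError) → 'Z' (after the try/except). Output: EVZ

Answer: EVZ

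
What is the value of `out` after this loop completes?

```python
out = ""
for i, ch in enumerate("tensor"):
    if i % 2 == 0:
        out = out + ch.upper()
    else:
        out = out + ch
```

Uppercase even positions in 'tensor'
`out` takes the values: "" → "T" → "Te" → "TeN" → "TeNs" → "TeNsO" → "TeNsOr"

Answer: "TeNsOr"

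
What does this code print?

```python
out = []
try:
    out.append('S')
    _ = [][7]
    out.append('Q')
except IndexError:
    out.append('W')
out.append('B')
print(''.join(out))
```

Execution trace: 'S' (try body) → 'W' (except IndexError) → 'B' (after the try/except). Output: SWB

Answer: SWB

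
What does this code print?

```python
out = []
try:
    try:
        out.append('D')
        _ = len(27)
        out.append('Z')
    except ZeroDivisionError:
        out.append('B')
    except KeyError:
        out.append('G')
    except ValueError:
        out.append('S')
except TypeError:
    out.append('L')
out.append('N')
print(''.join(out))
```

Execution trace: 'D' (try body) → 'L' (outer except TypeError) → 'N' (after the try/except). Output: DLN

Answer: DLN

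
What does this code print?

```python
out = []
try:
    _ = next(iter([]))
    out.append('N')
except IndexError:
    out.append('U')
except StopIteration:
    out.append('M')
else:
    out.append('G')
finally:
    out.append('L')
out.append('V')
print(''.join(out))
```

Execution trace: 'M' (except StopIteration) → 'L' (finally) → 'V' (after the try/except). Output: MLV

Answer: MLV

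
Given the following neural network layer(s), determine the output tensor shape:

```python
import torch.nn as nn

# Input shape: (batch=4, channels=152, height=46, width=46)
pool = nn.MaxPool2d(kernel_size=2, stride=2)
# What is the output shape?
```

Input: (4, 152, 46, 46) -> Output: (4, 152, 23, 23)

Answer: (4, 152, 23, 23)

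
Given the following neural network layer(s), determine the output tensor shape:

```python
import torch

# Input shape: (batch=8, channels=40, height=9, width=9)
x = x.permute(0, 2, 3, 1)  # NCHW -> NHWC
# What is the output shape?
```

Input: (8, 40, 9, 9) -> Output: (8, 9, 9, 40)

Answer: (8, 9, 9, 40)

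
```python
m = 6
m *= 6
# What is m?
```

Trace:
`m = 6` → m = 6
`m *= 6` → m = 36
So m = 36

Answer: 36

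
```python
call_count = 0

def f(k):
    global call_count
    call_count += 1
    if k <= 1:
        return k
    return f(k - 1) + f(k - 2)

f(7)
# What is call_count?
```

Calls(k) = 1 + Calls(k-1) + Calls(k-2); Calls(0)=Calls(1)=1. For k=7 this gives 41.

Answer: 41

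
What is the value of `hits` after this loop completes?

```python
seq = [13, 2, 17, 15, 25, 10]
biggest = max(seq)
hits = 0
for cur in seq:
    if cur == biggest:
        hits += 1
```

Count of max value 25 in [13, 2, 17, 15, 25, 10]
`hits` takes the values: 0 → 1

Answer: 1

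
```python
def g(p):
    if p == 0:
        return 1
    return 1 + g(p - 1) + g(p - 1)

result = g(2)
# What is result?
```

g(p) = 1 + 2·g(p-1), g(0)=1. Closed form: (1+1)·2^2 - 1 = 7.

Answer: 7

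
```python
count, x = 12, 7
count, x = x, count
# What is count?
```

Trace:
`count, x = 12, 7` → count = 12; x = 7
`count, x = x, count` → count = 7; x = 12
So count = 7

Answer: 7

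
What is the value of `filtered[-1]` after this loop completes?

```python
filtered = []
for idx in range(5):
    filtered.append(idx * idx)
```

Last element of squares 0 to 4
`filtered` takes the values: [] → [0] → [0, 1] → [0, 1, 4] → [0, 1, 4, 9] → [0, 1, 4, 9, 16]
So `filtered[-1]` = 16

Answer: 16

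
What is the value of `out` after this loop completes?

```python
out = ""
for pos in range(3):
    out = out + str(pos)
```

Concatenate digits 0 to 2
`out` takes the values: "" → "0" → "01" → "012"

Answer: "012"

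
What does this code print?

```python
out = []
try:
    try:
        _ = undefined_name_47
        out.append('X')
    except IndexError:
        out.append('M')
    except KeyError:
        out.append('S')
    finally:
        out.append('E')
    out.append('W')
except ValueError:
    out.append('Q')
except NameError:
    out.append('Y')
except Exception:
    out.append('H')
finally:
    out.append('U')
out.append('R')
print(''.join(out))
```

Execution trace: 'E' (inner finally) → 'Y' (except NameError) → 'U' (finally) → 'R' (after the try/except). Output: EYUR

Answer: EYUR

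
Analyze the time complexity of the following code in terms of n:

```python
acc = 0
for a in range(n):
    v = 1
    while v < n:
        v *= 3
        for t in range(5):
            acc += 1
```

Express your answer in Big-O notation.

Each loop level contributes: n × log n × 1. Multiplying the contributions gives O(n log n).

Answer: O(n log n)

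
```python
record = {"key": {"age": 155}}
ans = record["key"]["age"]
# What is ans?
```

Trace:
`record = {"key": {"age": 155}}` → record = {'key': {'age': 155}}
`ans = record["key"]["age"]` → ans = 155
So ans = 155

Answer: 155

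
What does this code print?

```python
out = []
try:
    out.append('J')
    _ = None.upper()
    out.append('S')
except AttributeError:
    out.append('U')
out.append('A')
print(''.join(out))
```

Execution trace: 'J' (try body) → 'U' (except AttributeError) → 'A' (after the try/except). Output: JUA

Answer: JUA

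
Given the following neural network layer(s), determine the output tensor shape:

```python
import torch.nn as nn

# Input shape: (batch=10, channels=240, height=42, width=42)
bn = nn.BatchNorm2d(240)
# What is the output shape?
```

Input: (10, 240, 42, 42) -> Output: (10, 240, 42, 42)

Answer: (10, 240, 42, 42)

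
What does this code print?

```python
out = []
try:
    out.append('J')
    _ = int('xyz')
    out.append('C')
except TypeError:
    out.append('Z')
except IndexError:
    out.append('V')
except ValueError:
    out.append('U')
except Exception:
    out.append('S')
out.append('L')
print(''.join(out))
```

Execution trace: 'J' (try body) → 'U' (except ValueError) → 'L' (after the try/except). Output: JUL

Answer: JUL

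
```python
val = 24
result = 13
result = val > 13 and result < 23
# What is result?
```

Trace:
`val = 24` → val = 24
`result = 13` → result = 13
`result = val > 13 and result < 23` → result = True
So result = True

Answer: True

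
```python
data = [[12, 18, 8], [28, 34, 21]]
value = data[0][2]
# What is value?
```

Trace:
`data = [[12, 18, 8], [28, 34, 21]]` → data = [[12, 18, 8], [28, 34, 21]]
`value = data[0][2]` → value = 8
So value = 8

Answer: 8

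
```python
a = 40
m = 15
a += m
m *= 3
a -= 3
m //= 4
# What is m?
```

Trace:
`a = 40` → a = 40
`m = 15` → m = 15
`a += m` → a = 55
`m *= 3` → m = 45
`a -= 3` → a = 52
`m //= 4` → m = 11
So m = 11

Answer: 11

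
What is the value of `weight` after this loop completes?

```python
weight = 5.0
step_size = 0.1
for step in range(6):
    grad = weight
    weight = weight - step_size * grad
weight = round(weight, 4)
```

Gradient descent: w = 5.0 * (1 - 0.1)^6
`weight` takes the values: 5.0 → 4.5 → 4.05 → 3.645 → 3.2805 → 2.95245 → 2.657205 → 2.6572

Answer: 2.6572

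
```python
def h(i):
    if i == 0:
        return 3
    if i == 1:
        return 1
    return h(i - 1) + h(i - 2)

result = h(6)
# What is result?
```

Build up from base cases: h(0)=3, h(1)=1, h(2)=4, h(3)=5, h(4)=9, h(5)=14, h(6)=23

Answer: 23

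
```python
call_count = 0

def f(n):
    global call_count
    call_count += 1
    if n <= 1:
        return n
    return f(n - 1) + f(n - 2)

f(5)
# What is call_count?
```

Calls(n) = 1 + Calls(n-1) + Calls(n-2); Calls(0)=Calls(1)=1. For n=5 this gives 15.

Answer: 15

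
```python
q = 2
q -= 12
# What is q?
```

Trace:
`q = 2` → q = 2
`q -= 12` → q = -10
So q = -10

Answer: -10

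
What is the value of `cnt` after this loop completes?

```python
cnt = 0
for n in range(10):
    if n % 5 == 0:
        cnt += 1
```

Count numbers divisible by 5 in range(10)
`cnt` takes the values: 0 → 1 → 2

Answer: 2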